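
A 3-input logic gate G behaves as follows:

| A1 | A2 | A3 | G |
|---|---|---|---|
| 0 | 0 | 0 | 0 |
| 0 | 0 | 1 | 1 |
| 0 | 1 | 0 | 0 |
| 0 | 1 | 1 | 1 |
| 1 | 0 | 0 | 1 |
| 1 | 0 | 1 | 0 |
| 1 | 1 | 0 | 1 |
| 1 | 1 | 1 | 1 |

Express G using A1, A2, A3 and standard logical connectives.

G(A1, A2, A3) = ~((((~A1 & ~A2) & ~A3) | ((~A1 & A2) & ~A3)) | ((A1 & ~A2) & A3))

G is 0 on only 3 rows — (0,0,0), (0,1,0), (1,0,1). Writing each as a minterm (¬A1·¬A2·¬A3, ¬A1·A2·¬A3, A1·¬A2·A3) and OR-ing them characterizes exactly where G=0, so G is the negation of that disjunction.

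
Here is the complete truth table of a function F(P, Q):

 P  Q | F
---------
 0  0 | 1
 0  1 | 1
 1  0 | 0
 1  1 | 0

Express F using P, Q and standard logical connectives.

F(P, Q) = ¬P

The output is the negation of P.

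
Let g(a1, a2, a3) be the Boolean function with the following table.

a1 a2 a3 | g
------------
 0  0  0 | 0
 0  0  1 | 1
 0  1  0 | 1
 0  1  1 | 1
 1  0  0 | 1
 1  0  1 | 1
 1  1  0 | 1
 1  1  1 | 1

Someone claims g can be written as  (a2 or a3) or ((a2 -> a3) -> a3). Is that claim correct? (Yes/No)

Check the formula against g row by row:
  a1=0, a2=0, a3=0: formula gives 0, g = 0 ✓
  a1=0, a2=0, a3=1: formula gives 1, g = 1 ✓
  a1=0, a2=1, a3=0: formula gives 1, g = 1 ✓
  a1=0, a2=1, a3=1: formula gives 1, g = 1 ✓
  a1=1, a2=0, a3=0: formula gives 0, but g = 1 ✗
A single disagreement suffices: at (1,0,0) they differ, so the formula does not compute g.

No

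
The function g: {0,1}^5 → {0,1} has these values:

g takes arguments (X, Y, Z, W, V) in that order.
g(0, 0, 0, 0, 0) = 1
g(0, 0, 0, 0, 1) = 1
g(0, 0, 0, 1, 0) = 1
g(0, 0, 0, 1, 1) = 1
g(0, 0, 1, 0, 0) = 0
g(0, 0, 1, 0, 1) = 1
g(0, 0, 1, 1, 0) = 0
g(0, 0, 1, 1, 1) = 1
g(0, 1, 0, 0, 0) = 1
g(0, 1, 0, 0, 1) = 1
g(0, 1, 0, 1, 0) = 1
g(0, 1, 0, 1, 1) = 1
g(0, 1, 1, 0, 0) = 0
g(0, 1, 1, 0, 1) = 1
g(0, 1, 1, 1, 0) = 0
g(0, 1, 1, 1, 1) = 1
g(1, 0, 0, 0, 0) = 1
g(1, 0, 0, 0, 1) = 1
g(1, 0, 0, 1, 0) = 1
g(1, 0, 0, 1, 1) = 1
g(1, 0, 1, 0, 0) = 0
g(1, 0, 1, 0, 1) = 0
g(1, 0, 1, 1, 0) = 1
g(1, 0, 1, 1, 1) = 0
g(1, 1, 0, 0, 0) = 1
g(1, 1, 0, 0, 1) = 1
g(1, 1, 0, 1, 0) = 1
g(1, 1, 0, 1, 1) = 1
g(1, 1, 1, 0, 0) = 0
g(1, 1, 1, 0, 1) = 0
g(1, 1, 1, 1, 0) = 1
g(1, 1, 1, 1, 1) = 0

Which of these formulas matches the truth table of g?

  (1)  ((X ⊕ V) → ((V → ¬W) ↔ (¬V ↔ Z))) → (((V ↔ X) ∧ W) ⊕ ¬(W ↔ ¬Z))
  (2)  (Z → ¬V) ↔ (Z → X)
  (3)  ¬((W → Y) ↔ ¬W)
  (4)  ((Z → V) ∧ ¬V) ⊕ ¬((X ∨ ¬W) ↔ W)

(2) fails at (1,0,1,0,0): the formula yields 1, g is 0.
(3) fails at (0,0,0,0,0): the formula yields 0, g is 1.
(4) fails at (0,0,0,0,0): the formula yields 0, g is 1.
Only (1) survives; checking it on all 32 rows confirms it matches g.

1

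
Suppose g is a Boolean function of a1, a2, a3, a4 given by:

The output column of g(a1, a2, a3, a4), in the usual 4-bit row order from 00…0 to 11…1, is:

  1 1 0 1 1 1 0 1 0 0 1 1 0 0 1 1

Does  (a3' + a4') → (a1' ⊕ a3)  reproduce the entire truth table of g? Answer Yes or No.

Yes

Evaluate (a3' + a4') → (a1' ⊕ a3) on each row and compare to g:
  a1=0, a2=0, a3=0, a4=0: formula gives 1, g = 1 ✓
  a1=0, a2=0, a3=0, a4=1: formula gives 1, g = 1 ✓
  a1=0, a2=0, a3=1, a4=0: formula gives 0, g = 0 ✓
  a1=0, a2=0, a3=1, a4=1: formula gives 1, g = 1 ✓
  …and likewise for the remaining 12 rows.
Every row agrees, so the formula is equivalent.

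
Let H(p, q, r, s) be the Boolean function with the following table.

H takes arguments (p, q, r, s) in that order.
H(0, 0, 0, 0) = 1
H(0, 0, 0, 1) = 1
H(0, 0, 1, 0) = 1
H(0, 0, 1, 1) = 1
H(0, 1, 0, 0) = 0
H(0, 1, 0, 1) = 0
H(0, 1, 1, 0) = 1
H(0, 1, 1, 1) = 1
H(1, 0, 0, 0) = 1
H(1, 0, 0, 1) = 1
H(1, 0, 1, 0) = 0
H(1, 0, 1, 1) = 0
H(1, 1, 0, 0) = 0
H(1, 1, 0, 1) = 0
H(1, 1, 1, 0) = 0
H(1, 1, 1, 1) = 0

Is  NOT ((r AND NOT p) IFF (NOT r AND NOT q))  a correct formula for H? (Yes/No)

Evaluate NOT ((r AND NOT p) IFF (NOT r AND NOT q)) on each row and compare to H:
  p=0, q=0, r=0, s=0: formula gives 1, H = 1 ✓
  p=0, q=0, r=0, s=1: formula gives 1, H = 1 ✓
  p=0, q=0, r=1, s=0: formula gives 1, H = 1 ✓
  p=0, q=0, r=1, s=1: formula gives 1, H = 1 ✓
  …and likewise for the remaining 12 rows.
Every row agrees, so the formula is equivalent.

Yes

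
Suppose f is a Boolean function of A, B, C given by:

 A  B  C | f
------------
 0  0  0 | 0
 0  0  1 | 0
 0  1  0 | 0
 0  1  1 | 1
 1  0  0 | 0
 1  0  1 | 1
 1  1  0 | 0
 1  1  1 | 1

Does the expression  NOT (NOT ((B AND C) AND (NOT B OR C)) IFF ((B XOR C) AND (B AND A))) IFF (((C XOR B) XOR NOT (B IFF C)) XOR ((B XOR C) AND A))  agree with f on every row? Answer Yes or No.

Evaluate NOT (NOT ((B AND C) AND (NOT B OR C)) IFF ((B XOR C) AND (B AND A))) IFF (((C XOR B) XOR NOT (B IFF C)) XOR ((B XOR C) AND A)) on each row and compare to f:
  A=0, B=0, C=0: formula gives 0, f = 0 ✓
  A=0, B=0, C=1: formula gives 0, f = 0 ✓
  A=0, B=1, C=0: formula gives 0, f = 0 ✓
  A=0, B=1, C=1: formula gives 1, f = 1 ✓
  A=1, B=0, C=0: formula gives 0, f = 0 ✓
  …and likewise for the remaining 3 rows.
No disagreement on any input; they are logically equivalent.

Yes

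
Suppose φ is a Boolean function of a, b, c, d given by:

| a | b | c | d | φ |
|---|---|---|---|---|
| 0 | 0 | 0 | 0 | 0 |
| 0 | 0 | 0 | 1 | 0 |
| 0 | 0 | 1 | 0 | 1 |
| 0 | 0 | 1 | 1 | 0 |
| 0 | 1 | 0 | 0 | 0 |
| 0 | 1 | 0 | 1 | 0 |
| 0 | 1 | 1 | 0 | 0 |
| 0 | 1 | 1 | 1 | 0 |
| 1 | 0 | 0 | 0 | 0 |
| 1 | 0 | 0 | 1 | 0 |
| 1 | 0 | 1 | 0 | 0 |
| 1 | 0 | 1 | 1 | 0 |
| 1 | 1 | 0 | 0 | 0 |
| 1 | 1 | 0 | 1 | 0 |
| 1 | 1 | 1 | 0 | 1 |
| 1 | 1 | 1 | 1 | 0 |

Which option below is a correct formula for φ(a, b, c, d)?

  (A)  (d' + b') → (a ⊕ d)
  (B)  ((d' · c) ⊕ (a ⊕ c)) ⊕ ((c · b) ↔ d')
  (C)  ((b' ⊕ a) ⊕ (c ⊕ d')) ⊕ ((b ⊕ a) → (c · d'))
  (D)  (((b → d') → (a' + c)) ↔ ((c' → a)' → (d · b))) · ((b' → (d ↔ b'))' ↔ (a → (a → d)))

D

(A) disagrees with φ on (0,0,0,1) (formula → 1, table → 0); rule it out.
(B) disagrees with φ on (0,0,0,1) (formula → 1, table → 0); rule it out.
(C) disagrees with φ on (0,0,0,0) (formula → 1, table → 0); rule it out.
Only (D) survives; checking it on all 16 rows confirms it matches φ.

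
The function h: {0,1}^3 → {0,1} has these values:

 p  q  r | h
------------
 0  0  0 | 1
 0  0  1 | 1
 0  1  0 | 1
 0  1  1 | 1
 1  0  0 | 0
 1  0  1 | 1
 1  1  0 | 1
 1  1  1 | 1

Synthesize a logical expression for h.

h is 0 on exactly one input, (1,0,0), whose minterm is p·¬q·¬r. So h is the negation of that single conjunction.

h(p, q, r) = ((p · q') · r')'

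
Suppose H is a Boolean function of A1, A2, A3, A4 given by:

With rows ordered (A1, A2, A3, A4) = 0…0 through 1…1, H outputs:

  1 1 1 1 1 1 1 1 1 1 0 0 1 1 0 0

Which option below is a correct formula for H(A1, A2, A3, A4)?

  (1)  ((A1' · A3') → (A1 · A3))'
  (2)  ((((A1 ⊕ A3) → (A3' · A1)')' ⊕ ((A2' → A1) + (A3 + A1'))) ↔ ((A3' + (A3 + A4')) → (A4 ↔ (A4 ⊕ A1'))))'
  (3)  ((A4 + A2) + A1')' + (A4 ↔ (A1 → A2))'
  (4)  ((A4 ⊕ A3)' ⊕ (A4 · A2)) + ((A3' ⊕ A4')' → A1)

(1) fails at (0,0,1,0): the formula yields 0, H is 1.
(3) fails at (0,0,0,1): the formula yields 0, H is 1.
(4) fails at (0,1,1,1): the formula yields 0, H is 1.
That leaves (2). Evaluating it on every row reproduces the table of H exactly.

2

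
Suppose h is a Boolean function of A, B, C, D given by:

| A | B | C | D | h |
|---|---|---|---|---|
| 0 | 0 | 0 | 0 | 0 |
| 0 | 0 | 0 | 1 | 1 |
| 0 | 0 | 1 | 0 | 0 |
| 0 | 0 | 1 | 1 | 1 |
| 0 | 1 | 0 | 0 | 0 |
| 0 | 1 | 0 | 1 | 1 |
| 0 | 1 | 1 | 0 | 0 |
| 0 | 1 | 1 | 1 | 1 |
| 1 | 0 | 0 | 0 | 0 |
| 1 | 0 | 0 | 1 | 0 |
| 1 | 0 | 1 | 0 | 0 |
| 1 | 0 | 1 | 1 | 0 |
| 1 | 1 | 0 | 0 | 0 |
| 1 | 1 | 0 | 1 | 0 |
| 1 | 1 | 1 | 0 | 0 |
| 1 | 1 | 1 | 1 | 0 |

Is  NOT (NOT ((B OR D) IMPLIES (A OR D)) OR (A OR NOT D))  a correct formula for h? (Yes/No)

Yes

Test each input against both h and the formula:
  A=0, B=0, C=0, D=0: formula gives 0, h = 0 ✓
  A=0, B=0, C=0, D=1: formula gives 1, h = 1 ✓
  A=0, B=0, C=1, D=0: formula gives 0, h = 0 ✓
  A=0, B=0, C=1, D=1: formula gives 1, h = 1 ✓
  …and likewise for the remaining 12 rows.
All 16 rows match — the expression computes h exactly.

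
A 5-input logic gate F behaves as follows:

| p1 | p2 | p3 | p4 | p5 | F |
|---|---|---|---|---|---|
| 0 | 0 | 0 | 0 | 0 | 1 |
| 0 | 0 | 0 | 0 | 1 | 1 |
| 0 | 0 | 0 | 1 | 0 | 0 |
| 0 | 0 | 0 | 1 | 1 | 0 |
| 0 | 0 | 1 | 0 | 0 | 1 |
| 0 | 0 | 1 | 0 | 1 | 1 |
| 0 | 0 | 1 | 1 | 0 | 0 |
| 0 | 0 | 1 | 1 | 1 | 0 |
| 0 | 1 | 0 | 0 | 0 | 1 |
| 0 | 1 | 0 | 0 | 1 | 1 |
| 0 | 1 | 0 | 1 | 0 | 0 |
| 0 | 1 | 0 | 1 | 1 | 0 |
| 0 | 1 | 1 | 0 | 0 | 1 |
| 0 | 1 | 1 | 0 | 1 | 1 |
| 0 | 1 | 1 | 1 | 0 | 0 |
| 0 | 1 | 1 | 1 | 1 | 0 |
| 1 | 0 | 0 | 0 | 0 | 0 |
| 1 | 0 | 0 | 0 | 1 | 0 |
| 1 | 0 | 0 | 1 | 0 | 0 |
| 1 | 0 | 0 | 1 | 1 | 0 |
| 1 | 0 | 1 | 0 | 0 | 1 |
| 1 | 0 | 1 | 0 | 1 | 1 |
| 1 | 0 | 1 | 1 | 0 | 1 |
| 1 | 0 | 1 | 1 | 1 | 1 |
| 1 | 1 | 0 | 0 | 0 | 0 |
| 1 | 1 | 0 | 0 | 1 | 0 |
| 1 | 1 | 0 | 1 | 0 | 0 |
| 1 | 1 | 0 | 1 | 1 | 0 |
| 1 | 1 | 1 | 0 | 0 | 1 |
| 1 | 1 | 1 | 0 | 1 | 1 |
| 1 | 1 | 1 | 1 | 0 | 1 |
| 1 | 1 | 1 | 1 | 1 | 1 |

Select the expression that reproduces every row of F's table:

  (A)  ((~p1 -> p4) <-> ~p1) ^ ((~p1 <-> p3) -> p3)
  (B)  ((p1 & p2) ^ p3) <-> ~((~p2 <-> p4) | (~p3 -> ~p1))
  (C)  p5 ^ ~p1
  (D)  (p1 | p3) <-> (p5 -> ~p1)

A

(B) fails at (0,0,0,1,0): the formula yields 1, F is 0.
(C) fails at (0,0,0,0,1): the formula yields 0, F is 1.
(D) fails at (0,0,0,0,0): the formula yields 0, F is 1.
That leaves (A). Evaluating it on every row reproduces the table of F exactly.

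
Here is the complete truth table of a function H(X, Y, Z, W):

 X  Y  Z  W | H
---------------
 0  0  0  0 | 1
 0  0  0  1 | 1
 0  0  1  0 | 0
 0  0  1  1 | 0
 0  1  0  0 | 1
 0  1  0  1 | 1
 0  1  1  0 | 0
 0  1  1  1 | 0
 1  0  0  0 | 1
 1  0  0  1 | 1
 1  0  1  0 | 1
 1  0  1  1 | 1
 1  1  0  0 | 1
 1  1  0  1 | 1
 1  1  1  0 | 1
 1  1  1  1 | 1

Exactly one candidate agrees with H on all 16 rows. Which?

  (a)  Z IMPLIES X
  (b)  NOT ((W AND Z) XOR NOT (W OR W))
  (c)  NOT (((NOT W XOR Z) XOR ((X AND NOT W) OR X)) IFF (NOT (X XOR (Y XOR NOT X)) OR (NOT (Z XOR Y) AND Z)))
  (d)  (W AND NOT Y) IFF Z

(b) fails at (0,0,0,0): the formula yields 0, H is 1.
(c) fails at (0,0,0,1): the formula yields 0, H is 1.
(d) fails at (0,0,0,1): the formula yields 0, H is 1.
That leaves (a). Evaluating it on every row reproduces the table of H exactly.

a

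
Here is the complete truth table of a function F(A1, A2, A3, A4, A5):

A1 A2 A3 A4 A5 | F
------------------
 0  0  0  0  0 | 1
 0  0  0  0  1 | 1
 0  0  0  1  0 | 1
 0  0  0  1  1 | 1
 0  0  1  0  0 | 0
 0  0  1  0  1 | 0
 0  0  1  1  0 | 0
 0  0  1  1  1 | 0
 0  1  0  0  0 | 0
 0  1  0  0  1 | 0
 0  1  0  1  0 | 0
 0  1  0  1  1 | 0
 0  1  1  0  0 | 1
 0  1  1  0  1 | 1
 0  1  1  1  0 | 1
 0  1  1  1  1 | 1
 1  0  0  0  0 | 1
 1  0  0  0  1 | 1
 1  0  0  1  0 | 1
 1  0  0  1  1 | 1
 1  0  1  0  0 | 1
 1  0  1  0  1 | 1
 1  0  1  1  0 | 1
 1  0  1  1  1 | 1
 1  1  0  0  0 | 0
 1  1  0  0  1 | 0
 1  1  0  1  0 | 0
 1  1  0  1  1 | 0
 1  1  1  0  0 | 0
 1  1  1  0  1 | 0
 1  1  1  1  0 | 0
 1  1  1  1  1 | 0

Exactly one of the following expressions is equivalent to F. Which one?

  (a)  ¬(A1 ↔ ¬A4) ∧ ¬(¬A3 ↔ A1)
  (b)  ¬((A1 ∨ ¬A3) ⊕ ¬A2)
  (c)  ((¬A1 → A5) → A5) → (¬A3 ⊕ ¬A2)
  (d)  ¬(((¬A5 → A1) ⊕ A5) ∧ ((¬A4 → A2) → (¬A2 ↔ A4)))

(a) fails at (0,0,0,1,0): the formula yields 0, F is 1.
(c) fails at (0,0,0,0,0): the formula yields 0, F is 1.
(d) fails at (0,0,1,0,0): the formula yields 1, F is 0.
That leaves (b). Evaluating it on every row reproduces the table of F exactly.

b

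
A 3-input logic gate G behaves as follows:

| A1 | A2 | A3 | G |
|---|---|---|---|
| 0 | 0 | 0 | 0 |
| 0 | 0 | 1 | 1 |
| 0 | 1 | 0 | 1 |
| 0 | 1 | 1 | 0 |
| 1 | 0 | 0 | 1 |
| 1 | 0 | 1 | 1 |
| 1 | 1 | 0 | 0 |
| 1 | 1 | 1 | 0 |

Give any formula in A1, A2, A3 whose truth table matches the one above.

G(A1, A2, A3) = ((((A1' · A2') · A3) + ((A1' · A2) · A3')) + ((A1 · A2') · A3')) + ((A1 · A2') · A3)

The 1-rows are (0,0,1), (0,1,0), (1,0,0), (1,0,1). Each contributes one minterm — ¬A1·¬A2·A3; ¬A1·A2·¬A3; A1·¬A2·¬A3; A1·¬A2·A3 — and their disjunction is a sum-of-products form of G.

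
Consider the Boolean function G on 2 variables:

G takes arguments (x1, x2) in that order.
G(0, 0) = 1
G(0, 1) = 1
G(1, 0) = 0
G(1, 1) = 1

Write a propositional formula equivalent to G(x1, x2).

G(x1, x2) = x1 -> x2

This is x1 → x2 (false only at 1,0).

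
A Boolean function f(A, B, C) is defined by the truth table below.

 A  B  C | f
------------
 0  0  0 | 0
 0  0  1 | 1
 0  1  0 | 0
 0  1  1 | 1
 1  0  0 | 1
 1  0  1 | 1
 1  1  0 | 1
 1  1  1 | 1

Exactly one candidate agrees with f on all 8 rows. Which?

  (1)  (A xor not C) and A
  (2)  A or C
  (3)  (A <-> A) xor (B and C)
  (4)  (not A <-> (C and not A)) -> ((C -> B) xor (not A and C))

(1): at (0,0,1) it gives 0, but f = 1 — eliminated.
(3): at (0,0,0) it gives 1, but f = 0 — eliminated.
(4): at (0,0,0) it gives 1, but f = 0 — eliminated.
That leaves (2). Evaluating it on every row reproduces the table of f exactly.

2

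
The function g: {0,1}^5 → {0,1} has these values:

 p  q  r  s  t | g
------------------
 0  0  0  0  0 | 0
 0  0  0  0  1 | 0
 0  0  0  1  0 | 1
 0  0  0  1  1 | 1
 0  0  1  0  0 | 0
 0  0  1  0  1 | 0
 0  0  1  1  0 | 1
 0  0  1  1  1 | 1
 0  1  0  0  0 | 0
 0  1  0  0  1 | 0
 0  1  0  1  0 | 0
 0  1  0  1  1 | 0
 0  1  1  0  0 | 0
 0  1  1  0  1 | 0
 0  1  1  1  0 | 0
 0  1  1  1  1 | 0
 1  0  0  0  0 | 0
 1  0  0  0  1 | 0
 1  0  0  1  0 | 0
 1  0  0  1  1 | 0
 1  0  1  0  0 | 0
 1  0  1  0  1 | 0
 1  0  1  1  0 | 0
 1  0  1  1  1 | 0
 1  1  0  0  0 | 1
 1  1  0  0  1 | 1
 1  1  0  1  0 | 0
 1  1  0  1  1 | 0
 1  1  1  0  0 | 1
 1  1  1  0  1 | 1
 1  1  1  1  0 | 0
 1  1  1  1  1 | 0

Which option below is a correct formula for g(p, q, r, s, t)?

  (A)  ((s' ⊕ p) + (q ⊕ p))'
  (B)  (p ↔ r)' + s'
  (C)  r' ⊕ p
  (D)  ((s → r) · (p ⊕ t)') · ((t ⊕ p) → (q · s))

A

(B): at (0,0,0,0,0) it gives 1, but g = 0 — eliminated.
(C): at (0,0,0,0,0) it gives 1, but g = 0 — eliminated.
(D): at (0,0,0,0,0) it gives 1, but g = 0 — eliminated.
That leaves (A). Evaluating it on every row reproduces the table of g exactly.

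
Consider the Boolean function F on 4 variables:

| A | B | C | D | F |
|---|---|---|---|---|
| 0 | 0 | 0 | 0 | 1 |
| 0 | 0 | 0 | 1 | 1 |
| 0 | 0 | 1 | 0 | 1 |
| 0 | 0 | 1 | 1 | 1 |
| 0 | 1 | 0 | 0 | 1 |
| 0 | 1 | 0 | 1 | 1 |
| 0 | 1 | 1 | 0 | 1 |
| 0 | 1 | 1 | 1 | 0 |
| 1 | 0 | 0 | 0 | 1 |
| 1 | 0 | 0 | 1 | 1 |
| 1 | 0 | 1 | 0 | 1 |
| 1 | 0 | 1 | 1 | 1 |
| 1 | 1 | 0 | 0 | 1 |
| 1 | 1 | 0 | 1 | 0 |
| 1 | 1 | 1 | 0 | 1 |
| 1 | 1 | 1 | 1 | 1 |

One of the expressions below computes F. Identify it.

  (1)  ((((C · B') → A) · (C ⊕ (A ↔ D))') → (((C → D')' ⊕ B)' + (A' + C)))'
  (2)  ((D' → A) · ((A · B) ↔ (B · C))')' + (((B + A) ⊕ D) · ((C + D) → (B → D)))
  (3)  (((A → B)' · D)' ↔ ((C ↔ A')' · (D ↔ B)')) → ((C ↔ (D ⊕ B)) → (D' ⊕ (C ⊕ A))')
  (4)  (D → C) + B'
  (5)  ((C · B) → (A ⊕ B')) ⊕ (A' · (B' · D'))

(1): at (0,0,0,0) it gives 0, but F = 1 — eliminated.
(3): at (0,1,1,1) it gives 1, but F = 0 — eliminated.
(4): at (0,1,0,1) it gives 0, but F = 1 — eliminated.
(5): at (0,0,0,0) it gives 0, but F = 1 — eliminated.
That leaves (2). Evaluating it on every row reproduces the table of F exactly.

2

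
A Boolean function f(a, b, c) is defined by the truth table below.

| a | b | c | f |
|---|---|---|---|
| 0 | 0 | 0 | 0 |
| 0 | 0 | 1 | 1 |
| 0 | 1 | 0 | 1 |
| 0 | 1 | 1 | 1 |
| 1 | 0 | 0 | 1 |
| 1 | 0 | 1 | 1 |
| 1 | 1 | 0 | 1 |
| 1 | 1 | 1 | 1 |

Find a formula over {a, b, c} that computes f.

f(a, b, c) = (a ∨ b) ∨ c

The output is 1 whenever at least one input is 1 — the OR of all inputs.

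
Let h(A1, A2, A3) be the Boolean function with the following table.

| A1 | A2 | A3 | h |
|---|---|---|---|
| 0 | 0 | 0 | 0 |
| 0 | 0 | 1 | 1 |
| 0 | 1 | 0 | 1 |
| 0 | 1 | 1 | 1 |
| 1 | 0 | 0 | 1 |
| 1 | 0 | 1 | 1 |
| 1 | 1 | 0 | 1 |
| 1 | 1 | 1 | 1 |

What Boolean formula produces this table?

The output is 1 whenever at least one input is 1 — the OR of all inputs.

h(A1, A2, A3) = (A1 OR A2) OR A3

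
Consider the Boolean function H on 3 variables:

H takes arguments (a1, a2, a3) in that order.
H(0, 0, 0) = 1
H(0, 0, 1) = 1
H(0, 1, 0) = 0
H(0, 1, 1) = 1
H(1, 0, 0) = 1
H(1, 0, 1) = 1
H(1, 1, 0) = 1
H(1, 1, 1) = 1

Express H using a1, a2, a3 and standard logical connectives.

H is 0 on exactly one input, (0,1,0), whose minterm is ¬a1·a2·¬a3. So H is the negation of that single conjunction.

H(a1, a2, a3) = ¬((¬a1 ∧ a2) ∧ ¬a3)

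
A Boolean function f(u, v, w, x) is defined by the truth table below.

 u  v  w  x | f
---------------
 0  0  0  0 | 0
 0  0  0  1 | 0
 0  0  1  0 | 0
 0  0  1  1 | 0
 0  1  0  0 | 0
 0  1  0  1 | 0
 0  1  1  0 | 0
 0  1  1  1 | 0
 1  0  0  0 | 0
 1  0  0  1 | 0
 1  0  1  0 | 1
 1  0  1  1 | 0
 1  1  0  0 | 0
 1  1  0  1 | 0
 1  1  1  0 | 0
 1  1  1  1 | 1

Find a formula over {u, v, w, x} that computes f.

Collect the rows where f=1 — (1,0,1,0), (1,1,1,1) — and write one minterm per row: u·¬v·w·¬x, u·v·w·x. Their union (logical OR) reproduces the table exactly.

f(u, v, w, x) = (((u ∧ ¬v) ∧ w) ∧ ¬x) ∨ (((u ∧ v) ∧ w) ∧ x)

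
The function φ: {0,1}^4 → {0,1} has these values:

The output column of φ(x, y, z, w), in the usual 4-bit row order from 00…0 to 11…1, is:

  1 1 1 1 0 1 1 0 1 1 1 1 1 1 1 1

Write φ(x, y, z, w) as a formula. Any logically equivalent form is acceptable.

φ is 0 on only 2 rows — (0,1,0,0), (0,1,1,1). Writing each as a minterm (¬x·y·¬z·¬w, ¬x·y·z·w) and OR-ing them characterizes exactly where φ=0, so φ is the negation of that disjunction.

φ(x, y, z, w) = NOT ((((NOT x AND y) AND NOT z) AND NOT w) OR (((NOT x AND y) AND z) AND w))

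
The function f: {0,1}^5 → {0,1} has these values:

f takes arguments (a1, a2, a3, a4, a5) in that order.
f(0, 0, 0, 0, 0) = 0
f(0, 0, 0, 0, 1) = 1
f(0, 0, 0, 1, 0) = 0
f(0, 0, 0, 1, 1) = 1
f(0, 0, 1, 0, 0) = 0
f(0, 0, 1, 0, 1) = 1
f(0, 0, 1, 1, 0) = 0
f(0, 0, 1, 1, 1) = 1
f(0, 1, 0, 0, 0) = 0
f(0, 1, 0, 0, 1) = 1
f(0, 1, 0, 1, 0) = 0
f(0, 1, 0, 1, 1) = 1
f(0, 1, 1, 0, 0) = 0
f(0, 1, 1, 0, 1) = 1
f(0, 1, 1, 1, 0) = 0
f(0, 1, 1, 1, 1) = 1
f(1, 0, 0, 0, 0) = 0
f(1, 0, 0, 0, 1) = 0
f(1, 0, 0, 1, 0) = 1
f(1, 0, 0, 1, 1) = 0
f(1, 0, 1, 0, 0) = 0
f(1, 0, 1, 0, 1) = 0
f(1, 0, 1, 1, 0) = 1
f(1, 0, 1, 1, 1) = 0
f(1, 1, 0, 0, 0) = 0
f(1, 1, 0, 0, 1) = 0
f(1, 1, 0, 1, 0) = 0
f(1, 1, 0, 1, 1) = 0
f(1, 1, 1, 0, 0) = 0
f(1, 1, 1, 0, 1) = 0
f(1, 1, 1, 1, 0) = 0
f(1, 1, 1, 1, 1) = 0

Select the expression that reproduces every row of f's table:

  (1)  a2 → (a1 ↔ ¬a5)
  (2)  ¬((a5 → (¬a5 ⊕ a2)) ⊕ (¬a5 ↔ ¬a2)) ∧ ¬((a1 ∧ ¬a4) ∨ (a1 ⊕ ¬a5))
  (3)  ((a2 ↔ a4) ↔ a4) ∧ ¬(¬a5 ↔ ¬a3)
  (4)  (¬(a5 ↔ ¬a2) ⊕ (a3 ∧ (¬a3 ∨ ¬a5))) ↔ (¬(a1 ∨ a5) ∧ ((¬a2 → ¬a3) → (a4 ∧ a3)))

(1) disagrees with f on (0,0,0,0,0) (formula → 1, table → 0); rule it out.
(3) disagrees with f on (0,0,0,0,1) (formula → 0, table → 1); rule it out.
(4) disagrees with f on (0,1,0,0,0) (formula → 1, table → 0); rule it out.
That leaves (2). Evaluating it on every row reproduces the table of f exactly.

2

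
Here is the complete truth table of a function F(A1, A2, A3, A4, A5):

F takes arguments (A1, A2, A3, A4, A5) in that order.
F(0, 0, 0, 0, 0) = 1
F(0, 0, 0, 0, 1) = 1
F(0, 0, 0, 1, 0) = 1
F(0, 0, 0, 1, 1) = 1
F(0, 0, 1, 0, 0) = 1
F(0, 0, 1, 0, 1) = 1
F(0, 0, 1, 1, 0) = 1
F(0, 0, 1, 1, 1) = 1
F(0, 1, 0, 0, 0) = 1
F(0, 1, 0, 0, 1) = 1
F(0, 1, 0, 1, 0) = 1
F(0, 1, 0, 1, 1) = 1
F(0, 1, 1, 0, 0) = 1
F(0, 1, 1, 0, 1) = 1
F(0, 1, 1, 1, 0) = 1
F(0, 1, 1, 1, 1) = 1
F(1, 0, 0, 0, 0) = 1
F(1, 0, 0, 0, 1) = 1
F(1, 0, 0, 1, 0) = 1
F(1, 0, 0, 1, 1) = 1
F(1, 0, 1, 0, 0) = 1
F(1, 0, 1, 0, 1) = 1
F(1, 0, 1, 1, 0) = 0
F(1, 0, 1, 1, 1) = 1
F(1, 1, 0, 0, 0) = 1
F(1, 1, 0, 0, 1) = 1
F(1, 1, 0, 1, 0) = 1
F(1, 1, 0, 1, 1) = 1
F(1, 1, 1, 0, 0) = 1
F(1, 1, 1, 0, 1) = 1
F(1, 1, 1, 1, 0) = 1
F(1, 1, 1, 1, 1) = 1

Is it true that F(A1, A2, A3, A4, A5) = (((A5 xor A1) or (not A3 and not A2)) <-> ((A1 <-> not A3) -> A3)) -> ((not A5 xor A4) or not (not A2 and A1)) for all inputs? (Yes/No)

Evaluate (((A5 xor A1) or (not A3 and not A2)) <-> ((A1 <-> not A3) -> A3)) -> ((not A5 xor A4) or not (not A2 and A1)) on each row and compare to F:
  A1=0, A2=0, A3=0, A4=0, A5=0: formula gives 1, F = 1 ✓
  A1=0, A2=0, A3=0, A4=0, A5=1: formula gives 1, F = 1 ✓
  A1=0, A2=0, A3=0, A4=1, A5=0: formula gives 1, F = 1 ✓
  A1=0, A2=0, A3=0, A4=1, A5=1: formula gives 1, F = 1 ✓
  …and likewise for the remaining 28 rows.
Every row agrees, so the formula is equivalent.

Yes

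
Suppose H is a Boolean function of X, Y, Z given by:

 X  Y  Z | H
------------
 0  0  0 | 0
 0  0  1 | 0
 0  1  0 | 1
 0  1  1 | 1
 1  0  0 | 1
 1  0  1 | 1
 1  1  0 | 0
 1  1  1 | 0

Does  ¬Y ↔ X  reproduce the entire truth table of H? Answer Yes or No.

Yes

Test each input against both H and the formula:
  X=0, Y=0, Z=0: formula gives 0, H = 0 ✓
  X=0, Y=0, Z=1: formula gives 0, H = 0 ✓
  X=0, Y=1, Z=0: formula gives 1, H = 1 ✓
  X=0, Y=1, Z=1: formula gives 1, H = 1 ✓
  X=1, Y=0, Z=0: formula gives 1, H = 1 ✓
  … (the remaining 3 rows also agree.)
No disagreement on any input; they are logically equivalent.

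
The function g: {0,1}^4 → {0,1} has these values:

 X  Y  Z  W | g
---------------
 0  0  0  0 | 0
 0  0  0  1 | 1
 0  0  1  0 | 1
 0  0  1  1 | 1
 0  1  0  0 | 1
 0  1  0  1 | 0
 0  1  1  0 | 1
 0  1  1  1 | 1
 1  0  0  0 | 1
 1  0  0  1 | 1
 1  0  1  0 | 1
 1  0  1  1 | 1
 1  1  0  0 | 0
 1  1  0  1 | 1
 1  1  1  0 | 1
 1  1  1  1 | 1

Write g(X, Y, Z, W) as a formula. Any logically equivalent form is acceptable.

g(X, Y, Z, W) = NOT (((((NOT X AND NOT Y) AND NOT Z) AND NOT W) OR (((NOT X AND Y) AND NOT Z) AND W)) OR (((X AND Y) AND NOT Z) AND NOT W))

The 0-rows are (0,0,0,0), (0,1,0,1), (1,1,0,0). Take each as a conjunction (¬X·¬Y·¬Z·¬W, ¬X·Y·¬Z·W, X·Y·¬Z·¬W), form their disjunction, and complement — that gives a formula that is 1 everywhere g is.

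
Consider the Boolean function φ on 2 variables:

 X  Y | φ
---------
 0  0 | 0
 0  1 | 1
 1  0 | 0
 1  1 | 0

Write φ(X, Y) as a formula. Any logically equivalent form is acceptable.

φ(X, Y) = X' · Y

1 only at (0,1): NOT X AND Y.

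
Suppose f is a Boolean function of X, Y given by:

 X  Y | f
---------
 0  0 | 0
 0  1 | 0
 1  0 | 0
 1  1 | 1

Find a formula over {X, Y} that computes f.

The output is 1 only when every input is 1 — the AND of all inputs.

f(X, Y) = X · Y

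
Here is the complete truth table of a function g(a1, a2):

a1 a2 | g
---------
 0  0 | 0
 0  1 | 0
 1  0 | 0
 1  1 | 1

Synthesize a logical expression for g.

The output is 1 only when every input is 1 — the AND of all inputs.

g(a1, a2) = a1 ∧ a2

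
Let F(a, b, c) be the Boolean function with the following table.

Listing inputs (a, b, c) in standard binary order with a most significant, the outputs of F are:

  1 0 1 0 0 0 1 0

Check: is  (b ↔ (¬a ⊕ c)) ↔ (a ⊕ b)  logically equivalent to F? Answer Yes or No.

No

Check the formula against F row by row:
  a=0, b=0, c=0: formula gives 1, F = 1 ✓
  a=0, b=0, c=1: formula gives 0, F = 0 ✓
  a=0, b=1, c=0: formula gives 1, F = 1 ✓
  a=0, b=1, c=1: formula gives 0, F = 0 ✓
  a=1, b=0, c=0: formula gives 1, but F = 0 ✗
Row (1,0,0) is a counterexample, so the formula is not equivalent to F.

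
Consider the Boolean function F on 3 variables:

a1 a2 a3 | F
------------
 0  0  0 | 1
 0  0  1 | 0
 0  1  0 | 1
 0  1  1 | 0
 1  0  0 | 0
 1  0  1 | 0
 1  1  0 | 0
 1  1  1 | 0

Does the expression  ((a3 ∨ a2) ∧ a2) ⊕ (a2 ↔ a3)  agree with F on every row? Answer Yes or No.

No

Evaluate ((a3 ∨ a2) ∧ a2) ⊕ (a2 ↔ a3) on each row and compare to F:
  a1=0, a2=0, a3=0: formula gives 1, F = 1 ✓
  a1=0, a2=0, a3=1: formula gives 0, F = 0 ✓
  a1=0, a2=1, a3=0: formula gives 1, F = 1 ✓
  a1=0, a2=1, a3=1: formula gives 0, F = 0 ✓
  a1=1, a2=0, a3=0: formula gives 1, but F = 0 ✗
A single disagreement suffices: at (1,0,0) they differ, so the formula does not compute F.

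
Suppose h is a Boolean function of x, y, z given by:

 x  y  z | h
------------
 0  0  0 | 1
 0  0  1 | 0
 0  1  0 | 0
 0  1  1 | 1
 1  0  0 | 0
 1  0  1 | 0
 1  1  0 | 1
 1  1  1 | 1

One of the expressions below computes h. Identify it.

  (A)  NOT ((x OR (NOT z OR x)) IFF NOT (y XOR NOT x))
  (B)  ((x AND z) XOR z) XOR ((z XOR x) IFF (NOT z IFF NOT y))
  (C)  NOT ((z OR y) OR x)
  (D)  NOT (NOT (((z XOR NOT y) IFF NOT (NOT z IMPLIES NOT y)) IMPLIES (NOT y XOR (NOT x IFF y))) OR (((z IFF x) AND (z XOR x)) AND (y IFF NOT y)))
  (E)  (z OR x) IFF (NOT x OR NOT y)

(B): at (0,0,0) it gives 0, but h = 1 — eliminated.
(C): at (0,1,1) it gives 0, but h = 1 — eliminated.
(D): at (0,0,1) it gives 1, but h = 0 — eliminated.
(E): at (0,0,0) it gives 0, but h = 1 — eliminated.
That leaves (A). Evaluating it on every row reproduces the table of h exactly.

A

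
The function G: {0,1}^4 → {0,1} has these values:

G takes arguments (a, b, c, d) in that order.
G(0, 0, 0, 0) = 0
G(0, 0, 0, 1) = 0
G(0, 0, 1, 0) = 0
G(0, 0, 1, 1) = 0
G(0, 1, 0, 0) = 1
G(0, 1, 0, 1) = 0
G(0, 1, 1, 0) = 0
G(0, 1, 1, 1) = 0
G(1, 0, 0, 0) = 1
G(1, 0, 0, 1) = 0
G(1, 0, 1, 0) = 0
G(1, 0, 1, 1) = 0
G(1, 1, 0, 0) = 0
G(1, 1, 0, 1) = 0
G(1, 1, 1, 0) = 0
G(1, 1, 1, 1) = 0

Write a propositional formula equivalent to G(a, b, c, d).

G=1 on 2 inputs: (0,1,0,0), (1,0,0,0). Reading each as a conjunction of literals (¬a·b·¬c·¬d, a·¬b·¬c·¬d) and taking the OR gives the canonical DNF.

G(a, b, c, d) = (((~a & b) & ~c) & ~d) | (((a & ~b) & ~c) & ~d)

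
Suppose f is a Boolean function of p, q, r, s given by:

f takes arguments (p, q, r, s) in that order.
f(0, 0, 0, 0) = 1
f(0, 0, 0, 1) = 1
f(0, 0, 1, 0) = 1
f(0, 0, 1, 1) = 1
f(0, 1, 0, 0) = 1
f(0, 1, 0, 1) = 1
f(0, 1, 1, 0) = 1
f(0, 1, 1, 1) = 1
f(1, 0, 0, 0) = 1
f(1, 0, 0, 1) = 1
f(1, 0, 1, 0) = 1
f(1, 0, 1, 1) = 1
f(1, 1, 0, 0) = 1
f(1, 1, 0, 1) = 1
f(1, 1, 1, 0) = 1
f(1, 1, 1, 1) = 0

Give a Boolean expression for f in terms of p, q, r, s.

The output is 0 only when every input is 1 — NAND of all inputs.

f(p, q, r, s) = NOT (((p AND q) AND r) AND s)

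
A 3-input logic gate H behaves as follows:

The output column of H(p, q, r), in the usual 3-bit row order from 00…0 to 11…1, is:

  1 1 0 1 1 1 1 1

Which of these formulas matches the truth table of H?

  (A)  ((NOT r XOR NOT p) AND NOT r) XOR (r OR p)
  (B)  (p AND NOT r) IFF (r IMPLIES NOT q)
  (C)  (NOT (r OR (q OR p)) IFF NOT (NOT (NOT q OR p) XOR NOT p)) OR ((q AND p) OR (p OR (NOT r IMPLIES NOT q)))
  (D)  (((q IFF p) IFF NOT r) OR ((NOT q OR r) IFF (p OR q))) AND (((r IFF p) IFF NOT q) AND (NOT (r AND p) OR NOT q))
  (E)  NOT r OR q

C

(A) fails at (0,0,0): the formula yields 0, H is 1.
(B) fails at (0,0,0): the formula yields 0, H is 1.
(D) fails at (0,0,1): the formula yields 0, H is 1.
(E) fails at (0,0,1): the formula yields 0, H is 1.
That leaves (C). Evaluating it on every row reproduces the table of H exactly.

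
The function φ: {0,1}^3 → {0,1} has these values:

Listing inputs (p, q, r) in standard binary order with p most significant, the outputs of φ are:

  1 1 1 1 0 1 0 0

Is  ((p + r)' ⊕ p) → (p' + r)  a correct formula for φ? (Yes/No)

No

Check the formula against φ row by row:
  p=0, q=0, r=0: formula gives 1, φ = 1 ✓
  p=0, q=0, r=1: formula gives 1, φ = 1 ✓
  p=0, q=1, r=0: formula gives 1, φ = 1 ✓
  p=0, q=1, r=1: formula gives 1, φ = 1 ✓
  p=1, q=0, r=0: formula gives 0, φ = 0 ✓
  …
  p=1, q=1, r=1: formula gives 1, but φ = 0 ✗
Row (1,1,1) is a counterexample, so the formula is not equivalent to φ.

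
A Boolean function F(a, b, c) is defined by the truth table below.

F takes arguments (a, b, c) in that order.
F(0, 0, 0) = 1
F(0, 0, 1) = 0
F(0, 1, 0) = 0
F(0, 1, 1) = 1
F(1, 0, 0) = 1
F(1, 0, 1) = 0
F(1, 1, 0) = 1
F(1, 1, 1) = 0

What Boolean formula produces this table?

F(a, b, c) = ((((¬a ∧ ¬b) ∧ ¬c) ∨ ((¬a ∧ b) ∧ c)) ∨ ((a ∧ ¬b) ∧ ¬c)) ∨ ((a ∧ b) ∧ ¬c)

F=1 on 4 inputs: (0,0,0), (0,1,1), (1,0,0), (1,1,0). Reading each as a conjunction of literals (¬a·¬b·¬c, ¬a·b·c, a·¬b·¬c, a·b·¬c) and taking the OR gives the canonical DNF.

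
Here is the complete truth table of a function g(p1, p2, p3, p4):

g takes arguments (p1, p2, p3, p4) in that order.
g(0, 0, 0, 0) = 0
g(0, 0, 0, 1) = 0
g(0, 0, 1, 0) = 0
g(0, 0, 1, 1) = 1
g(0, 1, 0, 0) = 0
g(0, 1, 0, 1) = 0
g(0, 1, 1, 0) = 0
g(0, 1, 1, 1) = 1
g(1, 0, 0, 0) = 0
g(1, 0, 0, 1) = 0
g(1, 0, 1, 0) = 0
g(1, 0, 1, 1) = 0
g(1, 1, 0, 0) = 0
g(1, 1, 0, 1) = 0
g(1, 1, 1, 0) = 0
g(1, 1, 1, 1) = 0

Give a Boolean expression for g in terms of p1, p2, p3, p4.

The 1-rows are (0,0,1,1), (0,1,1,1). Each contributes one minterm — ¬p1·¬p2·p3·p4; ¬p1·p2·p3·p4 — and their disjunction is a sum-of-products form of g.

g(p1, p2, p3, p4) = (((¬p1 ∧ ¬p2) ∧ p3) ∧ p4) ∨ (((¬p1 ∧ p2) ∧ p3) ∧ p4)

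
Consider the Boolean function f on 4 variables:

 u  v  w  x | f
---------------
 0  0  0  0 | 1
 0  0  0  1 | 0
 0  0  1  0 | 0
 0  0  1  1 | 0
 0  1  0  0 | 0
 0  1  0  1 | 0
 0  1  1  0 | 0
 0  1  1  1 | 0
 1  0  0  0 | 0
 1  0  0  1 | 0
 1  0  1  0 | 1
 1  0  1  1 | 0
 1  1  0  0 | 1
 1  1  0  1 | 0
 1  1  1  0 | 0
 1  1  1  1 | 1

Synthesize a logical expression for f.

f(u, v, w, x) = (((((u' · v') · w') · x') + (((u · v') · w) · x')) + (((u · v) · w') · x')) + (((u · v) · w) · x)

f=1 on 4 inputs: (0,0,0,0), (1,0,1,0), (1,1,0,0), (1,1,1,1). Reading each as a conjunction of literals (¬u·¬v·¬w·¬x, u·¬v·w·¬x, u·v·¬w·¬x, u·v·w·x) and taking the OR gives the canonical DNF.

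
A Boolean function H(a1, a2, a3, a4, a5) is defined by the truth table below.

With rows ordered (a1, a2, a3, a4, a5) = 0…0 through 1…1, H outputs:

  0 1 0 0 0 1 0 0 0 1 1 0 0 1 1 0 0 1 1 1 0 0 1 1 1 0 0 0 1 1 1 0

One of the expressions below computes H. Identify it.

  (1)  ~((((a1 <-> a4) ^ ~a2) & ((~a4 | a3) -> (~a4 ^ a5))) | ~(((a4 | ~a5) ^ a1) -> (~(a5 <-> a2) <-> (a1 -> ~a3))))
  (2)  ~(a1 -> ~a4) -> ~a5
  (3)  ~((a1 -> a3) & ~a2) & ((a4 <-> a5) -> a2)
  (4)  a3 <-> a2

1

(2): at (0,0,0,0,0) it gives 1, but H = 0 — eliminated.
(3): at (0,0,0,0,1) it gives 0, but H = 1 — eliminated.
(4): at (0,0,0,0,0) it gives 1, but H = 0 — eliminated.
Only (1) survives; checking it on all 32 rows confirms it matches H.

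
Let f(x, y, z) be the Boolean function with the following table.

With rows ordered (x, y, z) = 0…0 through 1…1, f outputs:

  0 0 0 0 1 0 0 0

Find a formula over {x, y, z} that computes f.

Only row (1,0,0) gives 1. That row's minterm x·¬y·¬z is f directly.

f(x, y, z) = (x AND NOT y) AND NOT z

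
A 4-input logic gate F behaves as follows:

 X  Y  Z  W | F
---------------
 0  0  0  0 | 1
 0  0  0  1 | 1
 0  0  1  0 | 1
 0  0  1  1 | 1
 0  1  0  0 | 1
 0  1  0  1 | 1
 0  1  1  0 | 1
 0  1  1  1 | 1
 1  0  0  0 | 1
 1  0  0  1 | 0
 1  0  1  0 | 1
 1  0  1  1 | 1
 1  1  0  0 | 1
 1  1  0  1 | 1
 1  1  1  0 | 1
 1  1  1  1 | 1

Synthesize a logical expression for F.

F(X, Y, Z, W) = ¬(((X ∧ ¬Y) ∧ ¬Z) ∧ W)

Only row (1,0,0,1) gives 0. So F is 1 everywhere except there — the complement of the minterm X·¬Y·¬Z·W.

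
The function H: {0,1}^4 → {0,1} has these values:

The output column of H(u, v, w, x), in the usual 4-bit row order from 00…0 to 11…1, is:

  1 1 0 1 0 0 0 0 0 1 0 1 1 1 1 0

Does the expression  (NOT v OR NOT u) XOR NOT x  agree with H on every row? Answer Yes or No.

No

Evaluate (NOT v OR NOT u) XOR NOT x on each row and compare to H:
  u=0, v=0, w=0, x=0: formula gives 0, but H = 1 ✗
A single disagreement suffices: at (0,0,0,0) they differ, so the formula does not compute H.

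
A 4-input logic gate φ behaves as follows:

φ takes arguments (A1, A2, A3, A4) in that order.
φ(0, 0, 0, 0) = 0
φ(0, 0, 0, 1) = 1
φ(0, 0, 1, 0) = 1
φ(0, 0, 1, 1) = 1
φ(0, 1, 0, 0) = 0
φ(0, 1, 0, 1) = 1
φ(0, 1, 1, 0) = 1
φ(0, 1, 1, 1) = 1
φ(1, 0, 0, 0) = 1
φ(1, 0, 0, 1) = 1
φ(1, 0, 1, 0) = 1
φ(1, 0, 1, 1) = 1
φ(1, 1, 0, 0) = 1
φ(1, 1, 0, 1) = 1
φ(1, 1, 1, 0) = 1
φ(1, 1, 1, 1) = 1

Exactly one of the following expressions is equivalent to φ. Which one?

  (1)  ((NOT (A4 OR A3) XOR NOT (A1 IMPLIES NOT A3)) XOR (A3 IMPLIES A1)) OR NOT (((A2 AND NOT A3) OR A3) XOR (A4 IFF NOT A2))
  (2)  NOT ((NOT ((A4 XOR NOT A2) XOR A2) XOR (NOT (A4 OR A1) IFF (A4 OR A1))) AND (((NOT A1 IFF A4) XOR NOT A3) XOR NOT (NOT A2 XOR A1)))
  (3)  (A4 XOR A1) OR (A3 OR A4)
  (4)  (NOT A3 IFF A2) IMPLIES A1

(1) disagrees with φ on (0,0,0,0) (formula → 1, table → 0); rule it out.
(2) disagrees with φ on (0,0,0,0) (formula → 1, table → 0); rule it out.
(4) disagrees with φ on (0,0,0,0) (formula → 1, table → 0); rule it out.
That leaves (3). Evaluating it on every row reproduces the table of φ exactly.

3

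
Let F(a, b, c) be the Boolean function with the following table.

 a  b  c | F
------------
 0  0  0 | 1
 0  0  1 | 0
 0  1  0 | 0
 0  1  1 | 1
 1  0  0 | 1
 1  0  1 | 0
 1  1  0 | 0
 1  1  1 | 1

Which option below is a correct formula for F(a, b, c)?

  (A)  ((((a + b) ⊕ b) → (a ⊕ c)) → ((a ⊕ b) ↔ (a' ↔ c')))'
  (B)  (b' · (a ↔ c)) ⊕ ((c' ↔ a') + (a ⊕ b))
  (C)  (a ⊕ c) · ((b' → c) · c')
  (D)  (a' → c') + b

A

(B) fails at (0,0,0): the formula yields 0, F is 1.
(C) fails at (0,0,0): the formula yields 0, F is 1.
(D) fails at (0,1,0): the formula yields 1, F is 0.
Only (A) survives; checking it on all 8 rows confirms it matches F.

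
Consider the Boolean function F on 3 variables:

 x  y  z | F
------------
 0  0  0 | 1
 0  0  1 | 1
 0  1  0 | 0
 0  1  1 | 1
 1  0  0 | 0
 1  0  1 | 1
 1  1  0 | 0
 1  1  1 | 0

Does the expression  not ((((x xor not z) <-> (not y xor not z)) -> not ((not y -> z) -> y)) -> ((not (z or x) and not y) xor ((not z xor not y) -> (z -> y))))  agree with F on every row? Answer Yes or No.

No

Check the formula against F row by row:
  x=0, y=0, z=0: formula gives 1, F = 1 ✓
  x=0, y=0, z=1: formula gives 1, F = 1 ✓
  x=0, y=1, z=0: formula gives 0, F = 0 ✓
  x=0, y=1, z=1: formula gives 0, but F = 1 ✗
Row (0,1,1) is a counterexample, so the formula is not equivalent to F.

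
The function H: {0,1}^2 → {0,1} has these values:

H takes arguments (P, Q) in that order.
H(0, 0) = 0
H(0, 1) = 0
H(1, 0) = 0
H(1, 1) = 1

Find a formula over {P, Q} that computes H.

H(P, Q) = P & Q

The output is 1 only when every input is 1 — the AND of all inputs.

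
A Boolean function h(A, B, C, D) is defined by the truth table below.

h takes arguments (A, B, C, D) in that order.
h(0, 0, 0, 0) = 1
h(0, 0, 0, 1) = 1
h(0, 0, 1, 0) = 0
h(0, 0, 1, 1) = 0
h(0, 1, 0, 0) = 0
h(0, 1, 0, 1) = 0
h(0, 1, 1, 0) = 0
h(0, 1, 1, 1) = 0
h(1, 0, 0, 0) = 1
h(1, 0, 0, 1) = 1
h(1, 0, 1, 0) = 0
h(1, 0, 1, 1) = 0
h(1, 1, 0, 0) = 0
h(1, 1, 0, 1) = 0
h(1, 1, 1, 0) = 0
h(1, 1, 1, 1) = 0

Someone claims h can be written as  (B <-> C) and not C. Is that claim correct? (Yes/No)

Evaluate (B <-> C) and not C on each row and compare to h:
  A=0, B=0, C=0, D=0: formula gives 1, h = 1 ✓
  A=0, B=0, C=0, D=1: formula gives 1, h = 1 ✓
  A=0, B=0, C=1, D=0: formula gives 0, h = 0 ✓
  A=0, B=0, C=1, D=1: formula gives 0, h = 0 ✓
  …and likewise for the remaining 12 rows.
All 16 rows match — the expression computes h exactly.

Yes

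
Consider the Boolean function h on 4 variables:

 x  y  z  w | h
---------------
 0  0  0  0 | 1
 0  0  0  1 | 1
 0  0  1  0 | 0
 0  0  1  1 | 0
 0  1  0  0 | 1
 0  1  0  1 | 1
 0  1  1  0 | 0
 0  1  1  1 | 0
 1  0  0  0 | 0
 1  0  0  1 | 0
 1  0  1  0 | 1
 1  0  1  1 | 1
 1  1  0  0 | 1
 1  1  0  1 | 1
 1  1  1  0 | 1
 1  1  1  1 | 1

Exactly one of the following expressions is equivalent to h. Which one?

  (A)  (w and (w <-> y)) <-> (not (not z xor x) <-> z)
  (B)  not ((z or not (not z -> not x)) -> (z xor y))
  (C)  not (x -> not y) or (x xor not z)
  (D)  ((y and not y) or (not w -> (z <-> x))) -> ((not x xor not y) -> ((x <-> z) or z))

(A) disagrees with h on (0,0,0,0) (formula → 0, table → 1); rule it out.
(B) disagrees with h on (0,0,0,0) (formula → 0, table → 1); rule it out.
(D) disagrees with h on (0,0,1,0) (formula → 1, table → 0); rule it out.
(C) is the remaining candidate, and it agrees with h on all 16 inputs.

C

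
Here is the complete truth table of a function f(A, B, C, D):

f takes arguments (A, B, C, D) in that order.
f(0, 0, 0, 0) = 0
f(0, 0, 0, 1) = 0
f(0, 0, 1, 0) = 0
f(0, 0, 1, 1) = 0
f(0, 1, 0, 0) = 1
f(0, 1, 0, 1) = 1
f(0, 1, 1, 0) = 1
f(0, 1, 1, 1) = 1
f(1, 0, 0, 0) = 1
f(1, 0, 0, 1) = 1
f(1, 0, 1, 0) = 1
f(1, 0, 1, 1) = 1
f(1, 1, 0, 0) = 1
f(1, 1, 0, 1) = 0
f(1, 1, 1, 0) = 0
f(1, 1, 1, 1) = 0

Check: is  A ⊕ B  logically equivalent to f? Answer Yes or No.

Evaluate A ⊕ B on each row and compare to f:
  A=0, B=0, C=0, D=0: formula gives 0, f = 0 ✓
  A=0, B=0, C=0, D=1: formula gives 0, f = 0 ✓
  A=0, B=0, C=1, D=0: formula gives 0, f = 0 ✓
  A=0, B=0, C=1, D=1: formula gives 0, f = 0 ✓
  …
  A=1, B=1, C=0, D=0: formula gives 0, but f = 1 ✗
Since they disagree at (1,1,0,0), the expression is not a correct formula for f.

No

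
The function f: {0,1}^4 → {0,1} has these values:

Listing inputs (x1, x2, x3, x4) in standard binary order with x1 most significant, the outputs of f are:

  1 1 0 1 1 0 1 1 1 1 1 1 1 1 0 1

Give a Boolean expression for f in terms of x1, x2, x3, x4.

f(x1, x2, x3, x4) = ¬(((((¬x1 ∧ ¬x2) ∧ x3) ∧ ¬x4) ∨ (((¬x1 ∧ x2) ∧ ¬x3) ∧ x4)) ∨ (((x1 ∧ x2) ∧ x3) ∧ ¬x4))

f is 0 on only 3 rows — (0,0,1,0), (0,1,0,1), (1,1,1,0). Writing each as a minterm (¬x1·¬x2·x3·¬x4, ¬x1·x2·¬x3·x4, x1·x2·x3·¬x4) and OR-ing them characterizes exactly where f=0, so f is the negation of that disjunction.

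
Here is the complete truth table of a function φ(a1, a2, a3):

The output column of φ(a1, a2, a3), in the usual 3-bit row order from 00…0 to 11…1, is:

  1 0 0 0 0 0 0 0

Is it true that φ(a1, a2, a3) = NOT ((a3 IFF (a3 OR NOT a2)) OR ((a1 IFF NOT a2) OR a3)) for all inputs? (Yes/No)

Evaluate NOT ((a3 IFF (a3 OR NOT a2)) OR ((a1 IFF NOT a2) OR a3)) on each row and compare to φ:
  a1=0, a2=0, a3=0: formula gives 1, φ = 1 ✓
  a1=0, a2=0, a3=1: formula gives 0, φ = 0 ✓
  a1=0, a2=1, a3=0: formula gives 0, φ = 0 ✓
  a1=0, a2=1, a3=1: formula gives 0, φ = 0 ✓
  a1=1, a2=0, a3=0: formula gives 0, φ = 0 ✓
  …and likewise for the remaining 3 rows.
No disagreement on any input; they are logically equivalent.

Yes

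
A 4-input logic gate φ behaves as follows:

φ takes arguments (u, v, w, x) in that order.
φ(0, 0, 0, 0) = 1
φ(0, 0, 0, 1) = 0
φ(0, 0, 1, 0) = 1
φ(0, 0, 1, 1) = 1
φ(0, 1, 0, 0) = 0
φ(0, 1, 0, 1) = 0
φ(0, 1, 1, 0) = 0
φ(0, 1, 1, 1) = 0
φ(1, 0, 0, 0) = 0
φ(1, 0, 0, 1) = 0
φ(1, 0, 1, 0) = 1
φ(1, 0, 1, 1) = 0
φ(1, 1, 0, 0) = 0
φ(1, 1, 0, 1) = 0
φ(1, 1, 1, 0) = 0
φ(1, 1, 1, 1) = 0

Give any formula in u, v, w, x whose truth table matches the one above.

φ=1 on 4 inputs: (0,0,0,0), (0,0,1,0), (0,0,1,1), (1,0,1,0). Reading each as a conjunction of literals (¬u·¬v·¬w·¬x, ¬u·¬v·w·¬x, ¬u·¬v·w·x, u·¬v·w·¬x) and taking the OR gives the canonical DNF.

φ(u, v, w, x) = (((((NOT u AND NOT v) AND NOT w) AND NOT x) OR (((NOT u AND NOT v) AND w) AND NOT x)) OR (((NOT u AND NOT v) AND w) AND x)) OR (((u AND NOT v) AND w) AND NOT x)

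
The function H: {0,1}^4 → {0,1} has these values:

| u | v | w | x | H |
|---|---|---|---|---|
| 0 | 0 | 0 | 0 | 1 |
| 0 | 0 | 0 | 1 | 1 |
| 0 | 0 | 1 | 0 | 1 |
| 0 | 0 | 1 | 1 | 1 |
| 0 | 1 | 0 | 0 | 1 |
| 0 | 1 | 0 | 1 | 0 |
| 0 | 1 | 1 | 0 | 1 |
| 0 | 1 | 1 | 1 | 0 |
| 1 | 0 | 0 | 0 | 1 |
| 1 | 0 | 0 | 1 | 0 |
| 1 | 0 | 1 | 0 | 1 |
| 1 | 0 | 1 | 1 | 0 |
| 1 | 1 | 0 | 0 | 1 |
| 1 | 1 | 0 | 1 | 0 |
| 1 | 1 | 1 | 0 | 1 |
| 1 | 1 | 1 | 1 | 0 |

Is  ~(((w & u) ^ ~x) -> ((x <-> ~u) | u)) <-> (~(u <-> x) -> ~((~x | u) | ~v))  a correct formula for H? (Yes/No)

Evaluate ~(((w & u) ^ ~x) -> ((x <-> ~u) | u)) <-> (~(u <-> x) -> ~((~x | u) | ~v)) on each row and compare to H:
  u=0, v=0, w=0, x=0: formula gives 1, H = 1 ✓
  u=0, v=0, w=0, x=1: formula gives 1, H = 1 ✓
  u=0, v=0, w=1, x=0: formula gives 1, H = 1 ✓
  u=0, v=0, w=1, x=1: formula gives 1, H = 1 ✓
  …and likewise for the remaining 12 rows.
All 16 rows match — the expression computes H exactly.

Yes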